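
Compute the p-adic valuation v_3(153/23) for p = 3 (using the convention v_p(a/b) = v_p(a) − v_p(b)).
v_3(153/23) = 2

Factor powers of 3 from the numerator and denominator of the reduced fraction: 153 = 3^2 · 17 and 23 = 3^0 · 23. Apply v_p(a/b) = v_p(a) − v_p(b): v_3(153/23) = 2 − 0 = 2.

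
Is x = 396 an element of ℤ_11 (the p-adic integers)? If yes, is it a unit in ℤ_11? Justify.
x ∈ ℤ_11 but not a unit; v_11(x) = 1 > 0

ℤ_11 = {x ∈ ℚ_11 : v_11(x) ≥ 0} and ℤ_11^× = {x ∈ ℤ_11 : v_11(x) = 0}. Here v_11(396) = v_11(num) − v_11(den) = 1; compare against these criteria.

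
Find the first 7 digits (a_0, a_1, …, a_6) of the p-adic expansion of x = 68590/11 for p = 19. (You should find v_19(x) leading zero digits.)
(a_0, …, a_6) = (0, 0, 0, 13, 8, 3, 5)

v_19(68590/11) = 3, so a_0 = ... = a_2 = 0. Factor out: x = 19^3 · u with u = 10/11 a unit in ℤ_19. Expand u iteratively via a_{v+i} = u_i mod 19, u_{i+1} = (u_i − a_{v+i})/19:
  u_0 = 10/11;  a_3 = 13;  u_1 = (u_0 − 13)/19 = -7/11
  u_1 = -7/11;  a_4 = 8;  u_2 = (u_1 − 8)/19 = -5/11
  u_2 = -5/11;  a_5 = 3;  u_3 = (u_2 − 3)/19 = -2/11
  u_3 = -2/11;  a_6 = 5;  u_4 = (u_3 − 5)/19 = -3/11
Digits: (0, 0, 0, 13, 8, 3, 5).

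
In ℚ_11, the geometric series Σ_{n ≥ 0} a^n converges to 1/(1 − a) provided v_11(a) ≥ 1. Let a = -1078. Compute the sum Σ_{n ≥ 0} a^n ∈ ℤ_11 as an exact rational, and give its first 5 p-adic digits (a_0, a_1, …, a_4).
Σ a^n = 1/(1 − a) = 1/1079;  first 5 digits = (1, 1, 3, 4, 9)

v_11(a) = 1 ≥ 1, so the series converges in ℤ_11 to 1/(1 − a) = 1/(1 − (-1078)) = 1/1079. Expand this rational in ℤ_11: compute digits iteratively via d_i = x_i mod 11, x_{i+1} = (x_i − d_i)/11. The first 5 digits are (1, 1, 3, 4, 9).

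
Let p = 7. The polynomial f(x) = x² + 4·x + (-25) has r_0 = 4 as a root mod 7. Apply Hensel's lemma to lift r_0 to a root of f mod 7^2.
r_1 = 32 (mod 49)

Hensel: r_{i+1} = r_i − f(r_i)·(f′(r_i))^{-1} mod 7^{i+2}, f′(x) = 2x + 4. Iterate:
  r_0 = 4 (mod 7)
  r_1 = 32 (mod 49)
Final: r = 32 satisfies f(r) ≡ 0 mod 7^2.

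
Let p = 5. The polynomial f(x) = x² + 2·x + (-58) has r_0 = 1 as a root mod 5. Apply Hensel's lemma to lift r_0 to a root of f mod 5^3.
r_2 = 71 (mod 125)

Hensel: r_{i+1} = r_i − f(r_i)·(f′(r_i))^{-1} mod 5^{i+2}, f′(x) = 2x + 2. Iterate:
  r_0 = 1 (mod 5)
  r_1 = 21 (mod 25)
  r_2 = 71 (mod 125)
Final: r = 71 satisfies f(r) ≡ 0 mod 5^3.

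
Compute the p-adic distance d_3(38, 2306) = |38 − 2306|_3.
d_3(38, 2306) = 1/81

Step 1 — x − y = 38 − 2306 = -2268. Step 2 — v_3(-2268) = 4 (factor: -2268 = −(3^4 · 28); the sign does not affect v_p). Step 3 — |x − y|_3 = 3^{-4} = 1/81.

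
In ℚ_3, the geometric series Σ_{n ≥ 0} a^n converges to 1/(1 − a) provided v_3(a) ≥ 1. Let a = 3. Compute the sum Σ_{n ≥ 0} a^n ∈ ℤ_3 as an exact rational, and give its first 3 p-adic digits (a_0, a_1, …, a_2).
Σ a^n = 1/(1 − a) = -1/2;  first 3 digits = (1, 1, 1)

v_3(a) = 1 ≥ 1, so the series converges in ℤ_3 to 1/(1 − a) = 1/(1 − 3) = -1/2. Expand this rational in ℤ_3: compute digits iteratively via d_i = x_i mod 3, x_{i+1} = (x_i − d_i)/3. The first 3 digits are (1, 1, 1).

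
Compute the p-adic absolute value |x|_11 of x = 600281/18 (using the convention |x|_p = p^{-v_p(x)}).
|600281/18|_11 = 1/14641

Step 1 — compute v_11(x) by factoring powers of 11 out of the numerator and denominator: v_11(600281/18) = 4. Step 2 — apply |x|_p = p^{-v_p(x)} = 11^{-4} = 1/14641.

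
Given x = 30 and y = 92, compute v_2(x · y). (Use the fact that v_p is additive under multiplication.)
v_2(2760) = 3

v_p(x) = 1 (factor: 30 = 2^1 · 15); v_p(y) = 2 (factor: 92 = 2^2 · 23). Additivity: v_p(xy) = v_p(x) + v_p(y) = 1 + 2 = 3. (Direct check: xy = 2760 = 2^3 · (345).)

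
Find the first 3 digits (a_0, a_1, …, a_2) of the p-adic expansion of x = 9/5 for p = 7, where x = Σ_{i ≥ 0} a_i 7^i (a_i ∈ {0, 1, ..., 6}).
(a_0, …, a_2) = (6, 5, 2)

v_7(9/5) = 0 (numerator and denominator both coprime to 7), so x ∈ ℤ_7^×. Compute digits iteratively via a_i = x_i mod 7, x_{i+1} = (x_i − a_i)/7, with x_0 = x:
  x_0 = 9/5;  a_0 = 6;  x_1 = (x_0 − 6)/7 = -3/5
  x_1 = -3/5;  a_1 = 5;  x_2 = (x_1 − 5)/7 = -4/5
  x_2 = -4/5;  a_2 = 2;  x_3 = (x_2 − 2)/7 = -2/5
Digits: (6, 5, 2).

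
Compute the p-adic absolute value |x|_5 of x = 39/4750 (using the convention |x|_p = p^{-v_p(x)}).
|39/4750|_5 = 125

Step 1 — compute v_5(x) by factoring powers of 5 out of the numerator and denominator: v_5(39/4750) = -3. Step 2 — apply |x|_p = p^{-v_p(x)} = 5^{3} = 125.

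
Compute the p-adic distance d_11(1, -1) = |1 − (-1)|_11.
d_11(1, -1) = 1

Step 1 — x − y = 1 − (-1) = 2. Step 2 — v_11(2) = 0 (factor: 2 = (11^0 · 2); the sign does not affect v_p). Step 3 — |x − y|_11 = 11^{0} = 1.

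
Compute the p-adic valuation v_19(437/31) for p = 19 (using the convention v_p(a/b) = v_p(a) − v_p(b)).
v_19(437/31) = 1

Factor powers of 19 from the numerator and denominator of the reduced fraction: 437 = 19^1 · 23 and 31 = 19^0 · 31. Apply v_p(a/b) = v_p(a) − v_p(b): v_19(437/31) = 1 − 0 = 1.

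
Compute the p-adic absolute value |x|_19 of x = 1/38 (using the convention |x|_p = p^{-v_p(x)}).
|1/38|_19 = 19

Step 1 — compute v_19(x) by factoring powers of 19 out of the numerator and denominator: v_19(1/38) = -1. Step 2 — apply |x|_p = p^{-v_p(x)} = 19^{1} = 19.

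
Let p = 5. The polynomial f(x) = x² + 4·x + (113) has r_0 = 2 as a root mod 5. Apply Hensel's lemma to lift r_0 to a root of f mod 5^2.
r_1 = 2 (mod 25)

Hensel: r_{i+1} = r_i − f(r_i)·(f′(r_i))^{-1} mod 5^{i+2}, f′(x) = 2x + 4. Iterate:
  r_0 = 2 (mod 5)
  r_1 = 2 (mod 25)
Final: r = 2 satisfies f(r) ≡ 0 mod 5^2.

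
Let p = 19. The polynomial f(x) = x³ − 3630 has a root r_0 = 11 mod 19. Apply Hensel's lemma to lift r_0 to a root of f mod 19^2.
r_1 = 258 (mod 361)

Hensel: r_{i+1} = r_i − f(r_i)/f′(r_i) mod 19^{i+2}, where f′(x) = 3x². Iterate:
  r_0 = 11 (mod 19)
  r_1 = 258 (mod 361)
Final: r = 258 with f(r) ≡ 0 mod 19^2.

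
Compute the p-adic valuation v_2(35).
v_2(35) = 0

v_2(n) is the largest exponent k such that 2^k divides n. Factor out: 35 = 2^0 · 35. (Sign doesn't affect v_p.) So v_2(35) = 0.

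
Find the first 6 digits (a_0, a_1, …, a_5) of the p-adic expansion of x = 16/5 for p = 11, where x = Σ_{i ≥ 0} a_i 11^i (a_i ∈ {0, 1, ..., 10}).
(a_0, …, a_5) = (1, 9, 8, 8, 8, 8)

v_11(16/5) = 0 (numerator and denominator both coprime to 11), so x ∈ ℤ_11^×. Compute digits iteratively via a_i = x_i mod 11, x_{i+1} = (x_i − a_i)/11, with x_0 = x:
  x_0 = 16/5;  a_0 = 1;  x_1 = (x_0 − 1)/11 = 1/5
  x_1 = 1/5;  a_1 = 9;  x_2 = (x_1 − 9)/11 = -4/5
  x_2 = -4/5;  a_2 = 8;  x_3 = (x_2 − 8)/11 = -4/5
  x_3 = -4/5;  a_3 = 8;  x_4 = (x_3 − 8)/11 = -4/5
  x_4 = -4/5;  a_4 = 8;  x_5 = (x_4 − 8)/11 = -4/5
  x_5 = -4/5;  a_5 = 8;  x_6 = (x_5 − 8)/11 = -4/5
Digits: (1, 9, 8, 8, 8, 8).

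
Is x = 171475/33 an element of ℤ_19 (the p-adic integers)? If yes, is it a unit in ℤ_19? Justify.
x ∈ ℤ_19 but not a unit; v_19(x) = 3 > 0

ℤ_19 = {x ∈ ℚ_19 : v_19(x) ≥ 0} and ℤ_19^× = {x ∈ ℤ_19 : v_19(x) = 0}. Here v_19(171475/33) = v_19(num) − v_19(den) = 3; compare against these criteria.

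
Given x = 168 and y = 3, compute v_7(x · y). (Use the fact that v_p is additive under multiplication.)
v_7(504) = 1

v_p(x) = 1 (factor: 168 = 7^1 · 24); v_p(y) = 0 (factor: 3 = 7^0 · 3). Additivity: v_p(xy) = v_p(x) + v_p(y) = 1 + 0 = 1. (Direct check: xy = 504 = 7^1 · (72).)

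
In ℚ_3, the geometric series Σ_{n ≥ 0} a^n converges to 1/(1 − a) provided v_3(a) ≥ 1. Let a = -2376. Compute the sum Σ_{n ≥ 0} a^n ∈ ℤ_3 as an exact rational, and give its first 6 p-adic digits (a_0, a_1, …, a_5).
Σ a^n = 1/(1 − a) = 1/2377;  first 6 digits = (1, 0, 0, 2, 0, 2)

v_3(a) = 3 ≥ 1, so the series converges in ℤ_3 to 1/(1 − a) = 1/(1 − (-2376)) = 1/2377. Expand this rational in ℤ_3: compute digits iteratively via d_i = x_i mod 3, x_{i+1} = (x_i − d_i)/3. The first 6 digits are (1, 0, 0, 2, 0, 2).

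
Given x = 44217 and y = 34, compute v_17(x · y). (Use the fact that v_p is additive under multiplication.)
v_17(1503378) = 4

v_p(x) = 3 (factor: 44217 = 17^3 · 9); v_p(y) = 1 (factor: 34 = 17^1 · 2). Additivity: v_p(xy) = v_p(x) + v_p(y) = 3 + 1 = 4. (Direct check: xy = 1503378 = 17^4 · (18).)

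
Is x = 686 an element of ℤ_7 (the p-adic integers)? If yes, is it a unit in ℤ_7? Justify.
x ∈ ℤ_7 but not a unit; v_7(x) = 3 > 0

ℤ_7 = {x ∈ ℚ_7 : v_7(x) ≥ 0} and ℤ_7^× = {x ∈ ℤ_7 : v_7(x) = 0}. Here v_7(686) = v_7(num) − v_7(den) = 3; compare against these criteria.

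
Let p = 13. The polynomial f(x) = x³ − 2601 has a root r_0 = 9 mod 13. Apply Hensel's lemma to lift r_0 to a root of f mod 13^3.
r_2 = 1231 (mod 2197)

Hensel: r_{i+1} = r_i − f(r_i)/f′(r_i) mod 13^{i+2}, where f′(x) = 3x². Iterate:
  r_0 = 9 (mod 13)
  r_1 = 48 (mod 169)
  r_2 = 1231 (mod 2197)
Final: r = 1231 with f(r) ≡ 0 mod 13^3.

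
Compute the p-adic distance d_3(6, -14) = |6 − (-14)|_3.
d_3(6, -14) = 1

Step 1 — x − y = 6 − (-14) = 20. Step 2 — v_3(20) = 0 (factor: 20 = (3^0 · 20); the sign does not affect v_p). Step 3 — |x − y|_3 = 3^{0} = 1.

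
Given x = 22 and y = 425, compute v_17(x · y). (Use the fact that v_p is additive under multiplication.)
v_17(9350) = 1

v_p(x) = 0 (factor: 22 = 17^0 · 22); v_p(y) = 1 (factor: 425 = 17^1 · 25). Additivity: v_p(xy) = v_p(x) + v_p(y) = 0 + 1 = 1. (Direct check: xy = 9350 = 17^1 · (550).)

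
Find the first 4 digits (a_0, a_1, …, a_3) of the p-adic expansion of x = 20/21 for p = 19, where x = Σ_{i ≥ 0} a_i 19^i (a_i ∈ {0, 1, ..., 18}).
(a_0, …, a_3) = (10, 14, 11, 3)

v_19(20/21) = 0 (numerator and denominator both coprime to 19), so x ∈ ℤ_19^×. Compute digits iteratively via a_i = x_i mod 19, x_{i+1} = (x_i − a_i)/19, with x_0 = x:
  x_0 = 20/21;  a_0 = 10;  x_1 = (x_0 − 10)/19 = -10/21
  x_1 = -10/21;  a_1 = 14;  x_2 = (x_1 − 14)/19 = -16/21
  x_2 = -16/21;  a_2 = 11;  x_3 = (x_2 − 11)/19 = -13/21
  x_3 = -13/21;  a_3 = 3;  x_4 = (x_3 − 3)/19 = -4/21
Digits: (10, 14, 11, 3).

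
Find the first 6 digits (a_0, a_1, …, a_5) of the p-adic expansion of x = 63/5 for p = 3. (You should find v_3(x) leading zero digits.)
(a_0, …, a_5) = (0, 0, 2, 1, 2, 1)

v_3(63/5) = 2, so a_0 = ... = a_1 = 0. Factor out: x = 3^2 · u with u = 7/5 a unit in ℤ_3. Expand u iteratively via a_{v+i} = u_i mod 3, u_{i+1} = (u_i − a_{v+i})/3:
  u_0 = 7/5;  a_2 = 2;  u_1 = (u_0 − 2)/3 = -1/5
  u_1 = -1/5;  a_3 = 1;  u_2 = (u_1 − 1)/3 = -2/5
  u_2 = -2/5;  a_4 = 2;  u_3 = (u_2 − 2)/3 = -4/5
  u_3 = -4/5;  a_5 = 1;  u_4 = (u_3 − 1)/3 = -3/5
Digits: (0, 0, 2, 1, 2, 1).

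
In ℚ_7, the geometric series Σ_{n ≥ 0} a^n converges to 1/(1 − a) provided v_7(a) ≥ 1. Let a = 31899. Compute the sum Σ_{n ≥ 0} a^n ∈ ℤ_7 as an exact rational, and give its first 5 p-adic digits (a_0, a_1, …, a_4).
Σ a^n = 1/(1 − a) = -1/31898;  first 5 digits = (1, 0, 0, 2, 6)

v_7(a) = 3 ≥ 1, so the series converges in ℤ_7 to 1/(1 − a) = 1/(1 − 31899) = -1/31898. Expand this rational in ℤ_7: compute digits iteratively via d_i = x_i mod 7, x_{i+1} = (x_i − d_i)/7. The first 5 digits are (1, 0, 0, 2, 6).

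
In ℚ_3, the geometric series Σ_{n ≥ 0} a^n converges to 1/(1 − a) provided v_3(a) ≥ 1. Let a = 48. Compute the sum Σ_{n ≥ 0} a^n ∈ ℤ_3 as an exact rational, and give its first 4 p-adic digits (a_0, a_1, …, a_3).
Σ a^n = 1/(1 − a) = -1/47;  first 4 digits = (1, 1, 0, 1)

v_3(a) = 1 ≥ 1, so the series converges in ℤ_3 to 1/(1 − a) = 1/(1 − 48) = -1/47. Expand this rational in ℤ_3: compute digits iteratively via d_i = x_i mod 3, x_{i+1} = (x_i − d_i)/3. The first 4 digits are (1, 1, 0, 1).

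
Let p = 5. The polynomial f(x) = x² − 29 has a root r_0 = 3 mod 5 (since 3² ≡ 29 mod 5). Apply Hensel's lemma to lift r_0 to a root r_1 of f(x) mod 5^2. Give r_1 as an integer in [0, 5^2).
r_1 = 23 (mod 25)

Hensel's recurrence: r_{i+1} = r_i − f(r_i)·(f′(r_i))^{-1} mod 5^{i+2}, with f′(x) = 2x. Iterate:
  r_0 = 3 (mod 5)
  r_1 = 23 (mod 25)
Final: r_1 = 23, and one checks f(r_1) ≡ 0 mod 5^2.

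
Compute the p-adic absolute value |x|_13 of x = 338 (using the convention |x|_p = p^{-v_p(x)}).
|338|_13 = 1/169

Step 1 — compute v_13(x) by factoring powers of 13 out of the numerator and denominator: v_13(338) = 2. Step 2 — apply |x|_p = p^{-v_p(x)} = 13^{-2} = 1/169.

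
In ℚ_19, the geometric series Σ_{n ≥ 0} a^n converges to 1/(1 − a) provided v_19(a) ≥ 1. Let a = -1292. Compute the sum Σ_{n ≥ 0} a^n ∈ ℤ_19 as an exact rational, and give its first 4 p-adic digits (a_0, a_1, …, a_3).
Σ a^n = 1/(1 − a) = 1/1293;  first 4 digits = (1, 8, 3, 14)

v_19(a) = 1 ≥ 1, so the series converges in ℤ_19 to 1/(1 − a) = 1/(1 − (-1292)) = 1/1293. Expand this rational in ℤ_19: compute digits iteratively via d_i = x_i mod 19, x_{i+1} = (x_i − d_i)/19. The first 4 digits are (1, 8, 3, 14).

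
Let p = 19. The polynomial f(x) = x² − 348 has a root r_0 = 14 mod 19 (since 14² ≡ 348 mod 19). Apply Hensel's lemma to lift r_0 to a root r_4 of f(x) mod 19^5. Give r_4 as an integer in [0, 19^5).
r_4 = 338689 (mod 2476099)

Hensel's recurrence: r_{i+1} = r_i − f(r_i)·(f′(r_i))^{-1} mod 19^{i+2}, with f′(x) = 2x. Iterate:
  r_0 = 14 (mod 19)
  r_1 = 71 (mod 361)
  r_2 = 2598 (mod 6859)
  r_3 = 78047 (mod 130321)
  r_4 = 338689 (mod 2476099)
Final: r_4 = 338689, and one checks f(r_4) ≡ 0 mod 19^5.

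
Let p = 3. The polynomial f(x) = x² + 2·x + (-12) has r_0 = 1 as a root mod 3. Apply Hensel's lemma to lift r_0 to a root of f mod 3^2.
r_1 = 1 (mod 9)

Hensel: r_{i+1} = r_i − f(r_i)·(f′(r_i))^{-1} mod 3^{i+2}, f′(x) = 2x + 2. Iterate:
  r_0 = 1 (mod 3)
  r_1 = 1 (mod 9)
Final: r = 1 satisfies f(r) ≡ 0 mod 3^2.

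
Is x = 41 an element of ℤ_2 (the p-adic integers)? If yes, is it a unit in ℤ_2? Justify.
x ∈ ℤ_2^× (unit); v_2(x) = 0

ℤ_2 = {x ∈ ℚ_2 : v_2(x) ≥ 0} and ℤ_2^× = {x ∈ ℤ_2 : v_2(x) = 0}. Here v_2(41) = v_2(num) − v_2(den) = 0; compare against these criteria.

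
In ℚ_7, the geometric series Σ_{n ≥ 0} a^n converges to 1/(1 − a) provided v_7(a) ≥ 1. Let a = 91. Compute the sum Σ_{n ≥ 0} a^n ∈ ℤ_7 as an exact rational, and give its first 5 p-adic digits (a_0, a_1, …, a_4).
Σ a^n = 1/(1 − a) = -1/90;  first 5 digits = (1, 6, 2, 2, 3)

v_7(a) = 1 ≥ 1, so the series converges in ℤ_7 to 1/(1 − a) = 1/(1 − 91) = -1/90. Expand this rational in ℤ_7: compute digits iteratively via d_i = x_i mod 7, x_{i+1} = (x_i − d_i)/7. The first 5 digits are (1, 6, 2, 2, 3).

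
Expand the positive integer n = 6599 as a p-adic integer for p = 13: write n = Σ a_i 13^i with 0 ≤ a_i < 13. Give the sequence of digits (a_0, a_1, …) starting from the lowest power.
(a_0, a_1, …) = (8, 0, 0, 3)

Repeated division by 13 gives the digits low-to-high: 6599 = 8 + 3·13^3. Digit sequence: (8, 0, 0, 3).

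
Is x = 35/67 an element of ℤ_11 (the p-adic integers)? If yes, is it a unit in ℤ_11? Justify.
x ∈ ℤ_11^× (unit); v_11(x) = 0

ℤ_11 = {x ∈ ℚ_11 : v_11(x) ≥ 0} and ℤ_11^× = {x ∈ ℤ_11 : v_11(x) = 0}. Here v_11(35/67) = v_11(num) − v_11(den) = 0; compare against these criteria.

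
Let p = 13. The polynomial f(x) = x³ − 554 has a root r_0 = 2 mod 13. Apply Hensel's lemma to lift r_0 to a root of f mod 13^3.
r_2 = 1484 (mod 2197)

Hensel: r_{i+1} = r_i − f(r_i)/f′(r_i) mod 13^{i+2}, where f′(x) = 3x². Iterate:
  r_0 = 2 (mod 13)
  r_1 = 132 (mod 169)
  r_2 = 1484 (mod 2197)
Final: r = 1484 with f(r) ≡ 0 mod 13^3.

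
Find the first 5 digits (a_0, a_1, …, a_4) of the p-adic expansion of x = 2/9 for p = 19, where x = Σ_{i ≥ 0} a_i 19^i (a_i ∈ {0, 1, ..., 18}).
(a_0, …, a_4) = (15, 14, 14, 14, 14)

v_19(2/9) = 0 (numerator and denominator both coprime to 19), so x ∈ ℤ_19^×. Compute digits iteratively via a_i = x_i mod 19, x_{i+1} = (x_i − a_i)/19, with x_0 = x:
  x_0 = 2/9;  a_0 = 15;  x_1 = (x_0 − 15)/19 = -7/9
  x_1 = -7/9;  a_1 = 14;  x_2 = (x_1 − 14)/19 = -7/9
  x_2 = -7/9;  a_2 = 14;  x_3 = (x_2 − 14)/19 = -7/9
  x_3 = -7/9;  a_3 = 14;  x_4 = (x_3 − 14)/19 = -7/9
  x_4 = -7/9;  a_4 = 14;  x_5 = (x_4 − 14)/19 = -7/9
Digits: (15, 14, 14, 14, 14).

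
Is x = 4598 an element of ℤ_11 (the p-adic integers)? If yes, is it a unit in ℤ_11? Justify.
x ∈ ℤ_11 but not a unit; v_11(x) = 2 > 0

ℤ_11 = {x ∈ ℚ_11 : v_11(x) ≥ 0} and ℤ_11^× = {x ∈ ℤ_11 : v_11(x) = 0}. Here v_11(4598) = v_11(num) − v_11(den) = 2; compare against these criteria.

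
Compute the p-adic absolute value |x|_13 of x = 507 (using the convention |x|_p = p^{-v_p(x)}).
|507|_13 = 1/169

Step 1 — compute v_13(x) by factoring powers of 13 out of the numerator and denominator: v_13(507) = 2. Step 2 — apply |x|_p = p^{-v_p(x)} = 13^{-2} = 1/169.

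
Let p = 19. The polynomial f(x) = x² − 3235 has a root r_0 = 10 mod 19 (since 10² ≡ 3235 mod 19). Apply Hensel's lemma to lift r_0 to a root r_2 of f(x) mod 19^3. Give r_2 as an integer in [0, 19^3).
r_2 = 6033 (mod 6859)

Hensel's recurrence: r_{i+1} = r_i − f(r_i)·(f′(r_i))^{-1} mod 19^{i+2}, with f′(x) = 2x. Iterate:
  r_0 = 10 (mod 19)
  r_1 = 257 (mod 361)
  r_2 = 6033 (mod 6859)
Final: r_2 = 6033, and one checks f(r_2) ≡ 0 mod 19^3.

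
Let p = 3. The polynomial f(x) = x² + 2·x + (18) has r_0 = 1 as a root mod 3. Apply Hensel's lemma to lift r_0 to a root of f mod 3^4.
r_3 = 7 (mod 81)

Hensel: r_{i+1} = r_i − f(r_i)·(f′(r_i))^{-1} mod 3^{i+2}, f′(x) = 2x + 2. Iterate:
  r_0 = 1 (mod 3)
  r_1 = 7 (mod 9)
  r_2 = 7 (mod 27)
  r_3 = 7 (mod 81)
Final: r = 7 satisfies f(r) ≡ 0 mod 3^4.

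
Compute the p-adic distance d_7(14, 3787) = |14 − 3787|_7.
d_7(14, 3787) = 1/343

Step 1 — x − y = 14 − 3787 = -3773. Step 2 — v_7(-3773) = 3 (factor: -3773 = −(7^3 · 11); the sign does not affect v_p). Step 3 — |x − y|_7 = 7^{-3} = 1/343.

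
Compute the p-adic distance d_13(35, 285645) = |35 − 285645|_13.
d_13(35, 285645) = 1/28561

Step 1 — x − y = 35 − 285645 = -285610. Step 2 — v_13(-285610) = 4 (factor: -285610 = −(13^4 · 10); the sign does not affect v_p). Step 3 — |x − y|_13 = 13^{-4} = 1/28561.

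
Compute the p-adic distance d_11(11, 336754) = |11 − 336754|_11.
d_11(11, 336754) = 1/14641

Step 1 — x − y = 11 − 336754 = -336743. Step 2 — v_11(-336743) = 4 (factor: -336743 = −(11^4 · 23); the sign does not affect v_p). Step 3 — |x − y|_11 = 11^{-4} = 1/14641.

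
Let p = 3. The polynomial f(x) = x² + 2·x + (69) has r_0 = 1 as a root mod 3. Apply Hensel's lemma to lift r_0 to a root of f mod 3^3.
r_2 = 10 (mod 27)

Hensel: r_{i+1} = r_i − f(r_i)·(f′(r_i))^{-1} mod 3^{i+2}, f′(x) = 2x + 2. Iterate:
  r_0 = 1 (mod 3)
  r_1 = 1 (mod 9)
  r_2 = 10 (mod 27)
Final: r = 10 satisfies f(r) ≡ 0 mod 3^3.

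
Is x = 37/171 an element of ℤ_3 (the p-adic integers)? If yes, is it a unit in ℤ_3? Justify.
x ∉ ℤ_3 (v_3(x) = -2 < 0)

ℤ_3 = {x ∈ ℚ_3 : v_3(x) ≥ 0} and ℤ_3^× = {x ∈ ℤ_3 : v_3(x) = 0}. Here v_3(37/171) = v_3(num) − v_3(den) = -2; compare against these criteria.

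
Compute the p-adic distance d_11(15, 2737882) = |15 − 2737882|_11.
d_11(15, 2737882) = 1/161051

Step 1 — x − y = 15 − 2737882 = -2737867. Step 2 — v_11(-2737867) = 5 (factor: -2737867 = −(11^5 · 17); the sign does not affect v_p). Step 3 — |x − y|_11 = 11^{-5} = 1/161051.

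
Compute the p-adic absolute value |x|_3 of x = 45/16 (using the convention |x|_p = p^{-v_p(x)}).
|45/16|_3 = 1/9

Step 1 — compute v_3(x) by factoring powers of 3 out of the numerator and denominator: v_3(45/16) = 2. Step 2 — apply |x|_p = p^{-v_p(x)} = 3^{-2} = 1/9.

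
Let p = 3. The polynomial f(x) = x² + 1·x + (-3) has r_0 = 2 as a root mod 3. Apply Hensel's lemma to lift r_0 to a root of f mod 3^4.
r_3 = 32 (mod 81)

Hensel: r_{i+1} = r_i − f(r_i)·(f′(r_i))^{-1} mod 3^{i+2}, f′(x) = 2x + 1. Iterate:
  r_0 = 2 (mod 3)
  r_1 = 5 (mod 9)
  r_2 = 5 (mod 27)
  r_3 = 32 (mod 81)
Final: r = 32 satisfies f(r) ≡ 0 mod 3^4.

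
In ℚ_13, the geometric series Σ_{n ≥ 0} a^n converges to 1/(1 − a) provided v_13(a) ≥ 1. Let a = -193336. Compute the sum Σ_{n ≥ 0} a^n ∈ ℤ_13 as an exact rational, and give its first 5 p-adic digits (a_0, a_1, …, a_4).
Σ a^n = 1/(1 − a) = 1/193337;  first 5 digits = (1, 0, 0, 3, 6)

v_13(a) = 3 ≥ 1, so the series converges in ℤ_13 to 1/(1 − a) = 1/(1 − (-193336)) = 1/193337. Expand this rational in ℤ_13: compute digits iteratively via d_i = x_i mod 13, x_{i+1} = (x_i − d_i)/13. The first 5 digits are (1, 0, 0, 3, 6).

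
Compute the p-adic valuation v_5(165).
v_5(165) = 1

v_5(n) is the largest exponent k such that 5^k divides n. Factor out: 165 = 5^1 · 33. (Sign doesn't affect v_p.) So v_5(165) = 1.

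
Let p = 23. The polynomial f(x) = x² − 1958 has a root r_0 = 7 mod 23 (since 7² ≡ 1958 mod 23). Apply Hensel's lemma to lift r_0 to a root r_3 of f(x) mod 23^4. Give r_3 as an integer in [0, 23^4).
r_3 = 102656 (mod 279841)

Hensel's recurrence: r_{i+1} = r_i − f(r_i)·(f′(r_i))^{-1} mod 23^{i+2}, with f′(x) = 2x. Iterate:
  r_0 = 7 (mod 23)
  r_1 = 30 (mod 529)
  r_2 = 5320 (mod 12167)
  r_3 = 102656 (mod 279841)
Final: r_3 = 102656, and one checks f(r_3) ≡ 0 mod 23^4.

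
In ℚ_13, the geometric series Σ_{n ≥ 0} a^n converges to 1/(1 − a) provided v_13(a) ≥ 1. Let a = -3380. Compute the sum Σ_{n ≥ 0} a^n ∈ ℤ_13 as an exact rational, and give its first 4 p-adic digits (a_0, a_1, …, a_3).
Σ a^n = 1/(1 − a) = 1/3381;  first 4 digits = (1, 0, 6, 11)

v_13(a) = 2 ≥ 1, so the series converges in ℤ_13 to 1/(1 − a) = 1/(1 − (-3380)) = 1/3381. Expand this rational in ℤ_13: compute digits iteratively via d_i = x_i mod 13, x_{i+1} = (x_i − d_i)/13. The first 4 digits are (1, 0, 6, 11).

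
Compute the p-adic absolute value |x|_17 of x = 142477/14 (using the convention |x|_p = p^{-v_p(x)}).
|142477/14|_17 = 1/4913

Step 1 — compute v_17(x) by factoring powers of 17 out of the numerator and denominator: v_17(142477/14) = 3. Step 2 — apply |x|_p = p^{-v_p(x)} = 17^{-3} = 1/4913.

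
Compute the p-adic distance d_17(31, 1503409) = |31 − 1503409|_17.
d_17(31, 1503409) = 1/83521

Step 1 — x − y = 31 − 1503409 = -1503378. Step 2 — v_17(-1503378) = 4 (factor: -1503378 = −(17^4 · 18); the sign does not affect v_p). Step 3 — |x − y|_17 = 17^{-4} = 1/83521.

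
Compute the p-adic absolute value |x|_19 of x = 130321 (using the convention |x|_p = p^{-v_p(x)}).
|130321|_19 = 1/130321

Step 1 — compute v_19(x) by factoring powers of 19 out of the numerator and denominator: v_19(130321) = 4. Step 2 — apply |x|_p = p^{-v_p(x)} = 19^{-4} = 1/130321.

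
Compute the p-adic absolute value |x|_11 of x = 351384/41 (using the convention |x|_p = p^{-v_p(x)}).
|351384/41|_11 = 1/14641

Step 1 — compute v_11(x) by factoring powers of 11 out of the numerator and denominator: v_11(351384/41) = 4. Step 2 — apply |x|_p = p^{-v_p(x)} = 11^{-4} = 1/14641.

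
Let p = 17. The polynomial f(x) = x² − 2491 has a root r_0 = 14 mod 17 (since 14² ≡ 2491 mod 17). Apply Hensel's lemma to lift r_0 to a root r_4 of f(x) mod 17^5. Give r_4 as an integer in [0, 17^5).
r_4 = 1036997 (mod 1419857)

Hensel's recurrence: r_{i+1} = r_i − f(r_i)·(f′(r_i))^{-1} mod 17^{i+2}, with f′(x) = 2x. Iterate:
  r_0 = 14 (mod 17)
  r_1 = 65 (mod 289)
  r_2 = 354 (mod 4913)
  r_3 = 34745 (mod 83521)
  r_4 = 1036997 (mod 1419857)
Final: r_4 = 1036997, and one checks f(r_4) ≡ 0 mod 17^5.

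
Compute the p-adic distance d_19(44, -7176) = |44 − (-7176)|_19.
d_19(44, -7176) = 1/361

Step 1 — x − y = 44 − (-7176) = 7220. Step 2 — v_19(7220) = 2 (factor: 7220 = (19^2 · 20); the sign does not affect v_p). Step 3 — |x − y|_19 = 19^{-2} = 1/361.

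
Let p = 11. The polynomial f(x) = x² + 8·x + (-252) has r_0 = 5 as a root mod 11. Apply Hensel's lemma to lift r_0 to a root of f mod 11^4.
r_3 = 9003 (mod 14641)

Hensel: r_{i+1} = r_i − f(r_i)·(f′(r_i))^{-1} mod 11^{i+2}, f′(x) = 2x + 8. Iterate:
  r_0 = 5 (mod 11)
  r_1 = 49 (mod 121)
  r_2 = 1017 (mod 1331)
  r_3 = 9003 (mod 14641)
Final: r = 9003 satisfies f(r) ≡ 0 mod 11^4.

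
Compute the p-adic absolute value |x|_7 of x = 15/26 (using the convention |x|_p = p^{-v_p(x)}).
|15/26|_7 = 1

Step 1 — compute v_7(x) by factoring powers of 7 out of the numerator and denominator: v_7(15/26) = 0. Step 2 — apply |x|_p = p^{-v_p(x)} = 7^{0} = 1.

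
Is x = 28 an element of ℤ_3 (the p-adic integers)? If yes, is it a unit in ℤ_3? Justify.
x ∈ ℤ_3^× (unit); v_3(x) = 0

ℤ_3 = {x ∈ ℚ_3 : v_3(x) ≥ 0} and ℤ_3^× = {x ∈ ℤ_3 : v_3(x) = 0}. Here v_3(28) = v_3(num) − v_3(den) = 0; compare against these criteria.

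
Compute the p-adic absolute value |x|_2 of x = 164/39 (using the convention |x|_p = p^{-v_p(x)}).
|164/39|_2 = 1/4

Step 1 — compute v_2(x) by factoring powers of 2 out of the numerator and denominator: v_2(164/39) = 2. Step 2 — apply |x|_p = p^{-v_p(x)} = 2^{-2} = 1/4.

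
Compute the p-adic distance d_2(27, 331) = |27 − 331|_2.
d_2(27, 331) = 1/16

Step 1 — x − y = 27 − 331 = -304. Step 2 — v_2(-304) = 4 (factor: -304 = −(2^4 · 19); the sign does not affect v_p). Step 3 — |x − y|_2 = 2^{-4} = 1/16.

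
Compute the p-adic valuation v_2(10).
v_2(10) = 1

v_2(n) is the largest exponent k such that 2^k divides n. Factor out: 10 = 2^1 · 5. (Sign doesn't affect v_p.) So v_2(10) = 1.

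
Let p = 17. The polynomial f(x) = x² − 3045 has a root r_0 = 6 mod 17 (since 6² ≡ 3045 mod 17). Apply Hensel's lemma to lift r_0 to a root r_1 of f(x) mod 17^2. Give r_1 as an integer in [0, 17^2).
r_1 = 40 (mod 289)

Hensel's recurrence: r_{i+1} = r_i − f(r_i)·(f′(r_i))^{-1} mod 17^{i+2}, with f′(x) = 2x. Iterate:
  r_0 = 6 (mod 17)
  r_1 = 40 (mod 289)
Final: r_1 = 40, and one checks f(r_1) ≡ 0 mod 17^2.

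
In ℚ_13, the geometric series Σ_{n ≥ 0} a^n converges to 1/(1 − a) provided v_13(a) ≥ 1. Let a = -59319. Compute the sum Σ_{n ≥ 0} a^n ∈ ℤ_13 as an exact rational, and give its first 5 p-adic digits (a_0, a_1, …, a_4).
Σ a^n = 1/(1 − a) = 1/59320;  first 5 digits = (1, 0, 0, 12, 10)

v_13(a) = 3 ≥ 1, so the series converges in ℤ_13 to 1/(1 − a) = 1/(1 − (-59319)) = 1/59320. Expand this rational in ℤ_13: compute digits iteratively via d_i = x_i mod 13, x_{i+1} = (x_i − d_i)/13. The first 5 digits are (1, 0, 0, 12, 10).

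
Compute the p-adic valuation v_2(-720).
v_2(-720) = 4

v_2(n) is the largest exponent k such that 2^k divides n. Factor out: -720 = -2^4 · 45. (Sign doesn't affect v_p.) So v_2(-720) = 4.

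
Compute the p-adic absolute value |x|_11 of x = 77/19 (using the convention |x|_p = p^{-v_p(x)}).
|77/19|_11 = 1/11

Step 1 — compute v_11(x) by factoring powers of 11 out of the numerator and denominator: v_11(77/19) = 1. Step 2 — apply |x|_p = p^{-v_p(x)} = 11^{-1} = 1/11.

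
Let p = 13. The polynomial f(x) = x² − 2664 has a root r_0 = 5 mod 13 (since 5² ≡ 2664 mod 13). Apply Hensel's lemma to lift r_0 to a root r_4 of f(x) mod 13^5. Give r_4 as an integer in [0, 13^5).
r_4 = 191898 (mod 371293)

Hensel's recurrence: r_{i+1} = r_i − f(r_i)·(f′(r_i))^{-1} mod 13^{i+2}, with f′(x) = 2x. Iterate:
  r_0 = 5 (mod 13)
  r_1 = 83 (mod 169)
  r_2 = 759 (mod 2197)
  r_3 = 20532 (mod 28561)
  r_4 = 191898 (mod 371293)
Final: r_4 = 191898, and one checks f(r_4) ≡ 0 mod 13^5.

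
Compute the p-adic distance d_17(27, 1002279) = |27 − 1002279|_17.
d_17(27, 1002279) = 1/83521

Step 1 — x − y = 27 − 1002279 = -1002252. Step 2 — v_17(-1002252) = 4 (factor: -1002252 = −(17^4 · 12); the sign does not affect v_p). Step 3 — |x − y|_17 = 17^{-4} = 1/83521.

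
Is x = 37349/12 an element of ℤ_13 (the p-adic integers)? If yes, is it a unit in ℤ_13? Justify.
x ∈ ℤ_13 but not a unit; v_13(x) = 3 > 0

ℤ_13 = {x ∈ ℚ_13 : v_13(x) ≥ 0} and ℤ_13^× = {x ∈ ℤ_13 : v_13(x) = 0}. Here v_13(37349/12) = v_13(num) − v_13(den) = 3; compare against these criteria.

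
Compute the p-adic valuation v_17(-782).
v_17(-782) = 1

v_17(n) is the largest exponent k such that 17^k divides n. Factor out: -782 = -17^1 · 46. (Sign doesn't affect v_p.) So v_17(-782) = 1.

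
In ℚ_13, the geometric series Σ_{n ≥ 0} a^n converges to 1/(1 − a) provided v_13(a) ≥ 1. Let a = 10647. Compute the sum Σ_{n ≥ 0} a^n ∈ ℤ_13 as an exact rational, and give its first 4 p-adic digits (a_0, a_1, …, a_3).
Σ a^n = 1/(1 − a) = -1/10646;  first 4 digits = (1, 0, 11, 4)

v_13(a) = 2 ≥ 1, so the series converges in ℤ_13 to 1/(1 − a) = 1/(1 − 10647) = -1/10646. Expand this rational in ℤ_13: compute digits iteratively via d_i = x_i mod 13, x_{i+1} = (x_i − d_i)/13. The first 4 digits are (1, 0, 11, 4).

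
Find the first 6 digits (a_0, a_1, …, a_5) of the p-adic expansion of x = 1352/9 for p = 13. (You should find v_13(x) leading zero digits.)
(a_0, …, a_5) = (0, 0, 11, 5, 1, 10)

v_13(1352/9) = 2, so a_0 = ... = a_1 = 0. Factor out: x = 13^2 · u with u = 8/9 a unit in ℤ_13. Expand u iteratively via a_{v+i} = u_i mod 13, u_{i+1} = (u_i − a_{v+i})/13:
  u_0 = 8/9;  a_2 = 11;  u_1 = (u_0 − 11)/13 = -7/9
  u_1 = -7/9;  a_3 = 5;  u_2 = (u_1 − 5)/13 = -4/9
  u_2 = -4/9;  a_4 = 1;  u_3 = (u_2 − 1)/13 = -1/9
  u_3 = -1/9;  a_5 = 10;  u_4 = (u_3 − 10)/13 = -7/9
Digits: (0, 0, 11, 5, 1, 10).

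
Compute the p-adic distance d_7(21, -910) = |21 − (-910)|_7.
d_7(21, -910) = 1/49

Step 1 — x − y = 21 − (-910) = 931. Step 2 — v_7(931) = 2 (factor: 931 = (7^2 · 19); the sign does not affect v_p). Step 3 — |x − y|_7 = 7^{-2} = 1/49.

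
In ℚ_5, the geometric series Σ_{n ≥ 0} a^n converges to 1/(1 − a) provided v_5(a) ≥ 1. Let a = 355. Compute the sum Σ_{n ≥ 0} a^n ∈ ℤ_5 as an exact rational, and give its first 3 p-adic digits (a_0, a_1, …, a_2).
Σ a^n = 1/(1 − a) = -1/354;  first 3 digits = (1, 1, 0)

v_5(a) = 1 ≥ 1, so the series converges in ℤ_5 to 1/(1 − a) = 1/(1 − 355) = -1/354. Expand this rational in ℤ_5: compute digits iteratively via d_i = x_i mod 5, x_{i+1} = (x_i − d_i)/5. The first 3 digits are (1, 1, 0).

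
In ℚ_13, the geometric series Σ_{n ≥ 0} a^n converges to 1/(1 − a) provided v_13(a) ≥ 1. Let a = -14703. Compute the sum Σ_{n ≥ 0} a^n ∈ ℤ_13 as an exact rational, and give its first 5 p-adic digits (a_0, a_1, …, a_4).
Σ a^n = 1/(1 − a) = 1/14704;  first 5 digits = (1, 0, 4, 6, 2)

v_13(a) = 2 ≥ 1, so the series converges in ℤ_13 to 1/(1 − a) = 1/(1 − (-14703)) = 1/14704. Expand this rational in ℤ_13: compute digits iteratively via d_i = x_i mod 13, x_{i+1} = (x_i − d_i)/13. The first 5 digits are (1, 0, 4, 6, 2).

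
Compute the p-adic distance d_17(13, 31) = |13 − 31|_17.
d_17(13, 31) = 1

Step 1 — x − y = 13 − 31 = -18. Step 2 — v_17(-18) = 0 (factor: -18 = −(17^0 · 18); the sign does not affect v_p). Step 3 — |x − y|_17 = 17^{0} = 1.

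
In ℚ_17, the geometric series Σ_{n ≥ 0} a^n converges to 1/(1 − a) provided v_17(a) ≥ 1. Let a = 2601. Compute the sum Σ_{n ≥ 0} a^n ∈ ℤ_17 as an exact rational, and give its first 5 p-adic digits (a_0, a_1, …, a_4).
Σ a^n = 1/(1 − a) = -1/2600;  first 5 digits = (1, 0, 9, 0, 13)

v_17(a) = 2 ≥ 1, so the series converges in ℤ_17 to 1/(1 − a) = 1/(1 − 2601) = -1/2600. Expand this rational in ℤ_17: compute digits iteratively via d_i = x_i mod 17, x_{i+1} = (x_i − d_i)/17. The first 5 digits are (1, 0, 9, 0, 13).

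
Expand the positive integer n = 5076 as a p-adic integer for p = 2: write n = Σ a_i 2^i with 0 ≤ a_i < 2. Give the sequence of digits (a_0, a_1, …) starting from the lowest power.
(a_0, a_1, …) = (0, 0, 1, 0, 1, 0, 1, 1, 1, 1, 0, 0, 1)

Repeated division by 2 gives the digits low-to-high: 5076 = 1·2^2 + 1·2^4 + 1·2^6 + 1·2^7 + 1·2^8 + 1·2^9 + 1·2^12. Digit sequence: (0, 0, 1, 0, 1, 0, 1, 1, 1, 1, 0, 0, 1).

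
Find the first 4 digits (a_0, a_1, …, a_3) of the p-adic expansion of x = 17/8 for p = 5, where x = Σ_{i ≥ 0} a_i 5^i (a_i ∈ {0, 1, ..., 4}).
(a_0, …, a_3) = (4, 4, 1, 4)

v_5(17/8) = 0 (numerator and denominator both coprime to 5), so x ∈ ℤ_5^×. Compute digits iteratively via a_i = x_i mod 5, x_{i+1} = (x_i − a_i)/5, with x_0 = x:
  x_0 = 17/8;  a_0 = 4;  x_1 = (x_0 − 4)/5 = -3/8
  x_1 = -3/8;  a_1 = 4;  x_2 = (x_1 − 4)/5 = -7/8
  x_2 = -7/8;  a_2 = 1;  x_3 = (x_2 − 1)/5 = -3/8
  x_3 = -3/8;  a_3 = 4;  x_4 = (x_3 − 4)/5 = -7/8
Digits: (4, 4, 1, 4).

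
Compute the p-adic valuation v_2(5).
v_2(5) = 0

v_2(n) is the largest exponent k such that 2^k divides n. Factor out: 5 = 2^0 · 5. (Sign doesn't affect v_p.) So v_2(5) = 0.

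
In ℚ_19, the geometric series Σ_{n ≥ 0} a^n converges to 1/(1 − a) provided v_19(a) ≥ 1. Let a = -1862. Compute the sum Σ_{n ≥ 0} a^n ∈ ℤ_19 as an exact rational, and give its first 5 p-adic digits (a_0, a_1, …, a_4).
Σ a^n = 1/(1 − a) = 1/1863;  first 5 digits = (1, 16, 3, 3, 9)

v_19(a) = 1 ≥ 1, so the series converges in ℤ_19 to 1/(1 − a) = 1/(1 − (-1862)) = 1/1863. Expand this rational in ℤ_19: compute digits iteratively via d_i = x_i mod 19, x_{i+1} = (x_i − d_i)/19. The first 5 digits are (1, 16, 3, 3, 9).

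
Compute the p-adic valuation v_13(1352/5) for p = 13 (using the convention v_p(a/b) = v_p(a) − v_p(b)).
v_13(1352/5) = 2

Factor powers of 13 from the numerator and denominator of the reduced fraction: 1352 = 13^2 · 8 and 5 = 13^0 · 5. Apply v_p(a/b) = v_p(a) − v_p(b): v_13(1352/5) = 2 − 0 = 2.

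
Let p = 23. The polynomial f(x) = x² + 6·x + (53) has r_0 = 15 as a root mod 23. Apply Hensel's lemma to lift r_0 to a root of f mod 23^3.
r_2 = 6294 (mod 12167)

Hensel: r_{i+1} = r_i − f(r_i)·(f′(r_i))^{-1} mod 23^{i+2}, f′(x) = 2x + 6. Iterate:
  r_0 = 15 (mod 23)
  r_1 = 475 (mod 529)
  r_2 = 6294 (mod 12167)
Final: r = 6294 satisfies f(r) ≡ 0 mod 23^3.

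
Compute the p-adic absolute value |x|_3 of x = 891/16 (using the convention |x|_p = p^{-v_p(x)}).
|891/16|_3 = 1/81

Step 1 — compute v_3(x) by factoring powers of 3 out of the numerator and denominator: v_3(891/16) = 4. Step 2 — apply |x|_p = p^{-v_p(x)} = 3^{-4} = 1/81.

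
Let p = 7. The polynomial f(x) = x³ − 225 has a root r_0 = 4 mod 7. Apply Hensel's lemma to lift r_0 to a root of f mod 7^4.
r_3 = 2195 (mod 2401)

Hensel: r_{i+1} = r_i − f(r_i)/f′(r_i) mod 7^{i+2}, where f′(x) = 3x². Iterate:
  r_0 = 4 (mod 7)
  r_1 = 39 (mod 49)
  r_2 = 137 (mod 343)
  r_3 = 2195 (mod 2401)
Final: r = 2195 with f(r) ≡ 0 mod 7^4.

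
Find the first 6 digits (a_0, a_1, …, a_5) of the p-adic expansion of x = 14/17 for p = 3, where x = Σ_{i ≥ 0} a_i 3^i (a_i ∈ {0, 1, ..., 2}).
(a_0, …, a_5) = (1, 1, 0, 2, 0, 1)

v_3(14/17) = 0 (numerator and denominator both coprime to 3), so x ∈ ℤ_3^×. Compute digits iteratively via a_i = x_i mod 3, x_{i+1} = (x_i − a_i)/3, with x_0 = x:
  x_0 = 14/17;  a_0 = 1;  x_1 = (x_0 − 1)/3 = -1/17
  x_1 = -1/17;  a_1 = 1;  x_2 = (x_1 − 1)/3 = -6/17
  x_2 = -6/17;  a_2 = 0;  x_3 = (x_2 − 0)/3 = -2/17
  x_3 = -2/17;  a_3 = 2;  x_4 = (x_3 − 2)/3 = -12/17
  x_4 = -12/17;  a_4 = 0;  x_5 = (x_4 − 0)/3 = -4/17
  x_5 = -4/17;  a_5 = 1;  x_6 = (x_5 − 1)/3 = -7/17
Digits: (1, 1, 0, 2, 0, 1).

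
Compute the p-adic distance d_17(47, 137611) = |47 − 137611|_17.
d_17(47, 137611) = 1/4913

Step 1 — x − y = 47 − 137611 = -137564. Step 2 — v_17(-137564) = 3 (factor: -137564 = −(17^3 · 28); the sign does not affect v_p). Step 3 — |x − y|_17 = 17^{-3} = 1/4913.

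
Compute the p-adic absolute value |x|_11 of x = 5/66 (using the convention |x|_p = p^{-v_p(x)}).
|5/66|_11 = 11

Step 1 — compute v_11(x) by factoring powers of 11 out of the numerator and denominator: v_11(5/66) = -1. Step 2 — apply |x|_p = p^{-v_p(x)} = 11^{1} = 11.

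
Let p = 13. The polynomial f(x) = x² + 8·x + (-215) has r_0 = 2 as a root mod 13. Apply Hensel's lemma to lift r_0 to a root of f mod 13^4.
r_3 = 22115 (mod 28561)

Hensel: r_{i+1} = r_i − f(r_i)·(f′(r_i))^{-1} mod 13^{i+2}, f′(x) = 2x + 8. Iterate:
  r_0 = 2 (mod 13)
  r_1 = 145 (mod 169)
  r_2 = 145 (mod 2197)
  r_3 = 22115 (mod 28561)
Final: r = 22115 satisfies f(r) ≡ 0 mod 13^4.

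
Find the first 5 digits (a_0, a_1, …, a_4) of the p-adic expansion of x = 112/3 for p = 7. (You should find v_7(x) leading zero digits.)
(a_0, …, a_4) = (0, 3, 5, 4, 4)

v_7(112/3) = 1, so a_0 = ... = a_0 = 0. Factor out: x = 7^1 · u with u = 16/3 a unit in ℤ_7. Expand u iteratively via a_{v+i} = u_i mod 7, u_{i+1} = (u_i − a_{v+i})/7:
  u_0 = 16/3;  a_1 = 3;  u_1 = (u_0 − 3)/7 = 1/3
  u_1 = 1/3;  a_2 = 5;  u_2 = (u_1 − 5)/7 = -2/3
  u_2 = -2/3;  a_3 = 4;  u_3 = (u_2 − 4)/7 = -2/3
  u_3 = -2/3;  a_4 = 4;  u_4 = (u_3 − 4)/7 = -2/3
Digits: (0, 3, 5, 4, 4).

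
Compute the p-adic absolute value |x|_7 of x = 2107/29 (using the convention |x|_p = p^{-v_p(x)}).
|2107/29|_7 = 1/49

Step 1 — compute v_7(x) by factoring powers of 7 out of the numerator and denominator: v_7(2107/29) = 2. Step 2 — apply |x|_p = p^{-v_p(x)} = 7^{-2} = 1/49.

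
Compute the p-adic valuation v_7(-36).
v_7(-36) = 0

v_7(n) is the largest exponent k such that 7^k divides n. Factor out: -36 = -7^0 · 36. (Sign doesn't affect v_p.) So v_7(-36) = 0.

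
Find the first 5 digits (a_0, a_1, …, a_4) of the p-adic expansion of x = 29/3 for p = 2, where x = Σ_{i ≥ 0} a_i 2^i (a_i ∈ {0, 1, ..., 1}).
(a_0, …, a_4) = (1, 1, 1, 1, 1)

v_2(29/3) = 0 (numerator and denominator both coprime to 2), so x ∈ ℤ_2^×. Compute digits iteratively via a_i = x_i mod 2, x_{i+1} = (x_i − a_i)/2, with x_0 = x:
  x_0 = 29/3;  a_0 = 1;  x_1 = (x_0 − 1)/2 = 13/3
  x_1 = 13/3;  a_1 = 1;  x_2 = (x_1 − 1)/2 = 5/3
  x_2 = 5/3;  a_2 = 1;  x_3 = (x_2 − 1)/2 = 1/3
  x_3 = 1/3;  a_3 = 1;  x_4 = (x_3 − 1)/2 = -1/3
  x_4 = -1/3;  a_4 = 1;  x_5 = (x_4 − 1)/2 = -2/3
Digits: (1, 1, 1, 1, 1).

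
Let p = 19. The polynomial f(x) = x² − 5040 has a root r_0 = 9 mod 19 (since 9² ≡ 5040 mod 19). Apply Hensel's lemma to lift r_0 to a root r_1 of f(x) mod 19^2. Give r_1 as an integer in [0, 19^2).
r_1 = 104 (mod 361)

Hensel's recurrence: r_{i+1} = r_i − f(r_i)·(f′(r_i))^{-1} mod 19^{i+2}, with f′(x) = 2x. Iterate:
  r_0 = 9 (mod 19)
  r_1 = 104 (mod 361)
Final: r_1 = 104, and one checks f(r_1) ≡ 0 mod 19^2.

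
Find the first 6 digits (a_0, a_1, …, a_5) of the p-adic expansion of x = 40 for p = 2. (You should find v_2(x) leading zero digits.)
(a_0, …, a_5) = (0, 0, 0, 1, 0, 1)

v_2(40) = 3, so a_0 = ... = a_2 = 0. Factor out: x = 2^3 · u with u = 5 a unit in ℤ_2. Expand u iteratively via a_{v+i} = u_i mod 2, u_{i+1} = (u_i − a_{v+i})/2:
  u_0 = 5;  a_3 = 1;  u_1 = (u_0 − 1)/2 = 2
  u_1 = 2;  a_4 = 0;  u_2 = (u_1 − 0)/2 = 1
  u_2 = 1;  a_5 = 1;  u_3 = (u_2 − 1)/2 = 0
Digits: (0, 0, 0, 1, 0, 1).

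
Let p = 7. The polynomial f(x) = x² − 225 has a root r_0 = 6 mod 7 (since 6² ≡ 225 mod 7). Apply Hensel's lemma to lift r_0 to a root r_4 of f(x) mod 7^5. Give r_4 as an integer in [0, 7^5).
r_4 = 16792 (mod 16807)

Hensel's recurrence: r_{i+1} = r_i − f(r_i)·(f′(r_i))^{-1} mod 7^{i+2}, with f′(x) = 2x. Iterate:
  r_0 = 6 (mod 7)
  r_1 = 34 (mod 49)
  r_2 = 328 (mod 343)
  r_3 = 2386 (mod 2401)
  r_4 = 16792 (mod 16807)
Final: r_4 = 16792, and one checks f(r_4) ≡ 0 mod 7^5.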